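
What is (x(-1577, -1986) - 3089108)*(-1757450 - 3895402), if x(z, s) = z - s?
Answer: 17459958319548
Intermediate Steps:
(x(-1577, -1986) - 3089108)*(-1757450 - 3895402) = ((-1577 - 1*(-1986)) - 3089108)*(-1757450 - 3895402) = ((-1577 + 1986) - 3089108)*(-5652852) = (409 - 3089108)*(-5652852) = -3088699*(-5652852) = 17459958319548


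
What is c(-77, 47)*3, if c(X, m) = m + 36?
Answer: 249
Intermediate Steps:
c(X, m) = 36 + m
c(-77, 47)*3 = (36 + 47)*3 = 83*3 = 249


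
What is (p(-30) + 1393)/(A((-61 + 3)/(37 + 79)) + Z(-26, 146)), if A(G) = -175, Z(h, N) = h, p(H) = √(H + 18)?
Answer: -1393/201 - 2*I*√3/201 ≈ -6.9304 - 0.017234*I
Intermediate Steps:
p(H) = √(18 + H)
(p(-30) + 1393)/(A((-61 + 3)/(37 + 79)) + Z(-26, 146)) = (√(18 - 30) + 1393)/(-175 - 26) = (√(-12) + 1393)/(-201) = (2*I*√3 + 1393)*(-1/201) = (1393 + 2*I*√3)*(-1/201) = -1393/201 - 2*I*√3/201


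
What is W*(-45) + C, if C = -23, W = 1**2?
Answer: -68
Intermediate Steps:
W = 1
W*(-45) + C = 1*(-45) - 23 = -45 - 23 = -68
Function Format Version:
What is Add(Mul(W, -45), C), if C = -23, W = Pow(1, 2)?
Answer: -68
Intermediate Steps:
W = 1
Add(Mul(W, -45), C) = Add(Mul(1, -45), -23) = Add(-45, -23) = -68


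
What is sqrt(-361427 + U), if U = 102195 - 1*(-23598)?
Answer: I*sqrt(235634) ≈ 485.42*I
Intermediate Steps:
U = 125793 (U = 102195 + 23598 = 125793)
sqrt(-361427 + U) = sqrt(-361427 + 125793) = sqrt(-235634) = I*sqrt(235634)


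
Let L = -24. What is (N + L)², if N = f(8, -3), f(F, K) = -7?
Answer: 961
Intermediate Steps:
N = -7
(N + L)² = (-7 - 24)² = (-31)² = 961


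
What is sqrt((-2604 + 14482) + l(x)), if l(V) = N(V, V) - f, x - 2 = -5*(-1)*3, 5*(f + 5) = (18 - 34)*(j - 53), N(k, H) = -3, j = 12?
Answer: 2*sqrt(73430)/5 ≈ 108.39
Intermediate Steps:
f = 631/5 (f = -5 + ((18 - 34)*(12 - 53))/5 = -5 + (-16*(-41))/5 = -5 + (1/5)*656 = -5 + 656/5 = 631/5 ≈ 126.20)
x = 17 (x = 2 - 5*(-1)*3 = 2 + 5*3 = 2 + 15 = 17)
l(V) = -646/5 (l(V) = -3 - 1*631/5 = -3 - 631/5 = -646/5)
sqrt((-2604 + 14482) + l(x)) = sqrt((-2604 + 14482) - 646/5) = sqrt(11878 - 646/5) = sqrt(58744/5) = 2*sqrt(73430)/5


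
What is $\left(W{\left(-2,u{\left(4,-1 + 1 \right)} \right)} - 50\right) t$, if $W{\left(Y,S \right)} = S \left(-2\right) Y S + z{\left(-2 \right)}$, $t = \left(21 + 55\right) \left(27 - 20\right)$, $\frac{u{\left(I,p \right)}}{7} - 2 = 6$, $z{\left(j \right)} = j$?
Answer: $6645744$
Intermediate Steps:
$u{\left(I,p \right)} = 56$ ($u{\left(I,p \right)} = 14 + 7 \cdot 6 = 14 + 42 = 56$)
$t = 532$ ($t = 76 \cdot 7 = 532$)
$W{\left(Y,S \right)} = -2 - 2 Y S^{2}$ ($W{\left(Y,S \right)} = S \left(-2\right) Y S - 2 = - 2 S Y S - 2 = - 2 Y S^{2} - 2 = -2 - 2 Y S^{2}$)
$\left(W{\left(-2,u{\left(4,-1 + 1 \right)} \right)} - 50\right) t = \left(\left(-2 - - 4 \cdot 56^{2}\right) - 50\right) 532 = \left(\left(-2 - \left(-4\right) 3136\right) - 50\right) 532 = \left(\left(-2 + 12544\right) - 50\right) 532 = \left(12542 - 50\right) 532 = 12492 \cdot 532 = 6645744$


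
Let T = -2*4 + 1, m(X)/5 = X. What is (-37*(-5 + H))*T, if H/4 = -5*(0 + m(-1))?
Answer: 24605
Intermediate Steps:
m(X) = 5*X
H = 100 (H = 4*(-5*(0 + 5*(-1))) = 4*(-5*(0 - 5)) = 4*(-5*(-5)) = 4*25 = 100)
T = -7 (T = -8 + 1 = -7)
(-37*(-5 + H))*T = -37*(-5 + 100)*(-7) = -37*95*(-7) = -3515*(-7) = 24605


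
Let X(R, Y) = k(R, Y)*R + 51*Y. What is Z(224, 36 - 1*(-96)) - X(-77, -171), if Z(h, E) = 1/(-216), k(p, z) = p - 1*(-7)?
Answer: 719495/216 ≈ 3331.0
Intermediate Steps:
k(p, z) = 7 + p (k(p, z) = p + 7 = 7 + p)
Z(h, E) = -1/216
X(R, Y) = 51*Y + R*(7 + R) (X(R, Y) = (7 + R)*R + 51*Y = R*(7 + R) + 51*Y = 51*Y + R*(7 + R))
Z(224, 36 - 1*(-96)) - X(-77, -171) = -1/216 - (51*(-171) - 77*(7 - 77)) = -1/216 - (-8721 - 77*(-70)) = -1/216 - (-8721 + 5390) = -1/216 - 1*(-3331) = -1/216 + 3331 = 719495/216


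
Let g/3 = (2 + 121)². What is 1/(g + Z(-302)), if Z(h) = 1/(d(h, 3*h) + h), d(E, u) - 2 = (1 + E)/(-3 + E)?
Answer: 91199/4139248708 ≈ 2.2033e-5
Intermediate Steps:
g = 45387 (g = 3*(2 + 121)² = 3*123² = 3*15129 = 45387)
d(E, u) = 2 + (1 + E)/(-3 + E)
Z(h) = 1/(h + (-5 + 3*h)/(-3 + h)) (Z(h) = 1/((-5 + 3*h)/(-3 + h) + h) = 1/(h + (-5 + 3*h)/(-3 + h)))
1/(g + Z(-302)) = 1/(45387 + (-3 - 302)/(-5 + (-302)²)) = 1/(45387 - 305/(-5 + 91204)) = 1/(45387 - 305/91199) = 1/(4139248708/91199) = 91199/4139248708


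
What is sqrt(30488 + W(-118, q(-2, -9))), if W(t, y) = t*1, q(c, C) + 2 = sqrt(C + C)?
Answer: sqrt(30370) ≈ 174.27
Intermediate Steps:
q(c, C) = -2 + sqrt(2)*sqrt(C) (q(c, C) = -2 + sqrt(C + C) = -2 + sqrt(2*C) = -2 + sqrt(2)*sqrt(C))
W(t, y) = t
sqrt(30488 + W(-118, q(-2, -9))) = sqrt(30488 - 118) = sqrt(30370)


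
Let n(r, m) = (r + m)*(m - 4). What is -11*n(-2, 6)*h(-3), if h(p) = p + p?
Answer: 528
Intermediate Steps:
n(r, m) = (-4 + m)*(m + r) (n(r, m) = (m + r)*(-4 + m) = (-4 + m)*(m + r))
h(p) = 2*p
-11*n(-2, 6)*h(-3) = -11*(6² - 4*6 - 4*(-2) + 6*(-2))*2*(-3) = -11*(36 - 24 + 8 - 12)*(-6) = -88*(-6) = -11*(-48) = 528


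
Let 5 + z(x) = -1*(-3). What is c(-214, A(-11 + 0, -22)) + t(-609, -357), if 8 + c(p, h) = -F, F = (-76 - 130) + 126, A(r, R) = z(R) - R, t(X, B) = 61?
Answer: 133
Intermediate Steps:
z(x) = -2 (z(x) = -5 - 1*(-3) = -5 + 3 = -2)
A(r, R) = -2 - R
F = -80 (F = -206 + 126 = -80)
c(p, h) = 72 (c(p, h) = -8 - 1*(-80) = -8 + 80 = 72)
c(-214, A(-11 + 0, -22)) + t(-609, -357) = 72 + 61 = 133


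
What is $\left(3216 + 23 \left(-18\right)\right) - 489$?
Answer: $2313$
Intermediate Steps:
$\left(3216 + 23 \left(-18\right)\right) - 489 = \left(3216 - 414\right) - 489 = 2802 - 489 = 2313$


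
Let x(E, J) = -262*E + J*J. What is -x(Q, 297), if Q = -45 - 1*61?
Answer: -115981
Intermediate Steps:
Q = -106 (Q = -45 - 61 = -106)
x(E, J) = J**2 - 262*E (x(E, J) = -262*E + J**2 = J**2 - 262*E)
-x(Q, 297) = -(297**2 - 262*(-106)) = -(88209 + 27772) = -1*115981 = -115981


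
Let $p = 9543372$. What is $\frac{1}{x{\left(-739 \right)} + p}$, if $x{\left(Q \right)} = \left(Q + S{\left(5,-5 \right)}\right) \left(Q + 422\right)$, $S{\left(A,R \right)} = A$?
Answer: $\frac{1}{9776050} \approx 1.0229 \cdot 10^{-7}$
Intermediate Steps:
$x{\left(Q \right)} = \left(5 + Q\right) \left(422 + Q\right)$ ($x{\left(Q \right)} = \left(Q + 5\right) \left(Q + 422\right) = \left(5 + Q\right) \left(422 + Q\right)$)
$\frac{1}{x{\left(-739 \right)} + p} = \frac{1}{\left(2110 + \left(-739\right)^{2} + 427 \left(-739\right)\right) + 9543372} = \frac{1}{\left(2110 + 546121 - 315553\right) + 9543372} = \frac{1}{232678 + 9543372} = \frac{1}{9776050}$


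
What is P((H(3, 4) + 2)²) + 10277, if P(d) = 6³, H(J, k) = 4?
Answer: 10493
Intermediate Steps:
P(d) = 216
P((H(3, 4) + 2)²) + 10277 = 216 + 10277 = 10493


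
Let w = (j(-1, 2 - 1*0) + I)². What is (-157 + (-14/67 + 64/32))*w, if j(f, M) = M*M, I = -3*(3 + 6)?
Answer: -5501071/67 ≈ -82106.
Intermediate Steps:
I = -27 (I = -3*9 = -27)
j(f, M) = M²
w = 529 (w = ((2 - 1*0)² - 27)² = ((2 + 0)² - 27)² = (2² - 27)² = (4 - 27)² = (-23)² = 529)
(-157 + (-14/67 + 64/32))*w = (-157 + (-14/67 + 64/32))*529 = (-157 + (-14*1/67 + 64*(1/32)))*529 = (-157 + (-14/67 + 2))*529 = (-157 + 120/67)*529 = -10399/67*529 = -5501071/67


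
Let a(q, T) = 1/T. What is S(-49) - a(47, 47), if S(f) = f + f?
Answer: -4607/47 ≈ -98.021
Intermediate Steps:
S(f) = 2*f
S(-49) - a(47, 47) = 2*(-49) - 1/47 = -98 - 1*1/47 = -98 - 1/47 = -4607/47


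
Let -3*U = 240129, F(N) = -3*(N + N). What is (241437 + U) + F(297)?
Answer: 159612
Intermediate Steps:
F(N) = -6*N
U = -80043 (U = -⅓*240129 = -80043)
(241437 + U) + F(297) = (241437 - 80043) - 6*297 = 161394 - 1782 = 159612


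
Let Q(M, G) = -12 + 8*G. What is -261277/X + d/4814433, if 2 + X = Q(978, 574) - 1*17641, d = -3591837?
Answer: 134553382690/6987882031 ≈ 19.255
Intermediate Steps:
X = -13063 (X = -2 + ((-12 + 8*574) - 1*17641) = -2 + ((-12 + 4592) - 17641) = -2 + (4580 - 17641) = -2 - 13061 = -13063)
-261277/X + d/4814433 = -261277/(-13063) - 3591837/4814433 = -261277*(-1/13063) - 3591837*1/4814433 = 261277/13063 - 399093/534937 = 134553382690/6987882031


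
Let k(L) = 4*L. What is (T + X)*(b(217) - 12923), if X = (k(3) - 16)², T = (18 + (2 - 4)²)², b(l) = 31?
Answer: -6446000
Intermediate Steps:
T = 484 (T = (18 + (-2)²)² = (18 + 4)² = 22² = 484)
X = 16 (X = (4*3 - 16)² = (12 - 16)² = (-4)² = 16)
(T + X)*(b(217) - 12923) = (484 + 16)*(31 - 12923) = 500*(-12892) = -6446000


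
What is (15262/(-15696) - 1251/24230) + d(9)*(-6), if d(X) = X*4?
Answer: -20634318809/95078520 ≈ -217.02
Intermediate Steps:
d(X) = 4*X
(15262/(-15696) - 1251/24230) + d(9)*(-6) = (15262/(-15696) - 1251/24230) + (4*9)*(-6) = (15262*(-1/15696) - 1251*1/24230) + 36*(-6) = (-7631/7848 - 1251/24230) - 216 = -97358489/95078520 - 216 = -20634318809/95078520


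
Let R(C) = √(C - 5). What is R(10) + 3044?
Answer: 3044 + √5 ≈ 3046.2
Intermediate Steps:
R(C) = √(-5 + C)
R(10) + 3044 = √(-5 + 10) + 3044 = √5 + 3044 = 3044 + √5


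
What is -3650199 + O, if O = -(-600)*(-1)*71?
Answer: -3692799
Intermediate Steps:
O = -42600 (O = -40*15*71 = -600*71 = -42600)
-3650199 + O = -3650199 - 42600 = -3692799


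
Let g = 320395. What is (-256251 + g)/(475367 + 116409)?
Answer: 4009/36986 ≈ 0.10839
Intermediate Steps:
(-256251 + g)/(475367 + 116409) = (-256251 + 320395)/(475367 + 116409) = 64144/591776 = 64144*(1/591776) = 4009/36986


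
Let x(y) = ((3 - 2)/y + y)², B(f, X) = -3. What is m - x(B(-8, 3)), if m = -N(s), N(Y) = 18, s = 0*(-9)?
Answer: -262/9 ≈ -29.111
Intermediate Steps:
s = 0
m = -18 (m = -1*18 = -18)
x(y) = (y + 1/y)² (x(y) = (1/y + y)² = (y + 1/y)²)
m - x(B(-8, 3)) = -18 - (1 + (-3)²)²/(-3)² = -18 - (1 + 9)²/9 = -18 - 10²/9 = -18 - 100/9 = -262/9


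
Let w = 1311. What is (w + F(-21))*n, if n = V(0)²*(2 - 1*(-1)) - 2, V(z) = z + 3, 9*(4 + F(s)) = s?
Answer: 97850/3 ≈ 32617.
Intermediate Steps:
F(s) = -4 + s/9
V(z) = 3 + z
n = 25 (n = (3 + 0)²*(2 - 1*(-1)) - 2 = 3²*(2 + 1) - 2 = 9*3 - 2 = 27 - 2 = 25)
(w + F(-21))*n = (1311 + (-4 + (⅑)*(-21)))*25 = (1311 + (-4 - 7/3))*25 = (1311 - 19/3)*25 = (3914/3)*25 = 97850/3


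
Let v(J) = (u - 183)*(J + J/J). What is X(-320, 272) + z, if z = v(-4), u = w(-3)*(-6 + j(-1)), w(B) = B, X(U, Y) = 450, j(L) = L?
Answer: 936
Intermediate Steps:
u = 21 (u = -3*(-6 - 1) = -3*(-7) = 21)
v(J) = -162 - 162*J (v(J) = (21 - 183)*(J + J/J) = -162*(J + 1) = -162*(1 + J) = -162 - 162*J)
z = 486 (z = -162 - 162*(-4) = -162 + 648 = 486)
X(-320, 272) + z = 450 + 486 = 936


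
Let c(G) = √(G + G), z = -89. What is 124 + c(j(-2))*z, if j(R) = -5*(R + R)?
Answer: 124 - 178*√10 ≈ -438.89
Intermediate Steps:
j(R) = -10*R
c(G) = √2*√G (c(G) = √(2*G) = √2*√G)
124 + c(j(-2))*z = 124 + (√2*√(-10*(-2)))*(-89) = 124 + (√2*√20)*(-89) = 124 + (√2*(2*√5))*(-89) = 124 + (2*√10)*(-89) = 124 - 178*√10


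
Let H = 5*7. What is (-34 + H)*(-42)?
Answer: -42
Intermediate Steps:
H = 35
(-34 + H)*(-42) = (-34 + 35)*(-42) = 1*(-42) = -42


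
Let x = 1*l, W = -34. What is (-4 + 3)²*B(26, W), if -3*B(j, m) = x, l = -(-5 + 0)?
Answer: -5/3 ≈ -1.6667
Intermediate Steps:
l = 5 (l = -1*(-5) = 5)
x = 5 (x = 1*5 = 5)
B(j, m) = -5/3 (B(j, m) = -⅓*5 = -5/3)
(-4 + 3)²*B(26, W) = (-4 + 3)²*(-5/3) = (-1)²*(-5/3) = 1*(-5/3) = -5/3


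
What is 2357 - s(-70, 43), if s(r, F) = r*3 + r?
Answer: 2637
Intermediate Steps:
s(r, F) = 4*r (s(r, F) = 3*r + r = 4*r)
2357 - s(-70, 43) = 2357 - 4*(-70) = 2357 - 1*(-280) = 2357 + 280 = 2637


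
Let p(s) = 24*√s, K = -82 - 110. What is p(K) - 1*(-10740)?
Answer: 10740 + 192*I*√3 ≈ 10740.0 + 332.55*I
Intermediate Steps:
K = -192
p(K) - 1*(-10740) = 24*√(-192) - 1*(-10740) = 24*(8*I*√3) + 10740 = 192*I*√3 + 10740 = 10740 + 192*I*√3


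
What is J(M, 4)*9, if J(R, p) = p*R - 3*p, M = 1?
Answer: -72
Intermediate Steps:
J(R, p) = -3*p + R*p (J(R, p) = R*p - 3*p = -3*p + R*p)
J(M, 4)*9 = (4*(-3 + 1))*9 = (4*(-2))*9 = -8*9 = -72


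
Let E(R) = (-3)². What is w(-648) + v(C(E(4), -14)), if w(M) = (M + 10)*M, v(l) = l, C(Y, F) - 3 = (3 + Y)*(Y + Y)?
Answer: 413643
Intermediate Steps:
E(R) = 9
C(Y, F) = 3 + 2*Y*(3 + Y) (C(Y, F) = 3 + (3 + Y)*(Y + Y) = 3 + (3 + Y)*(2*Y) = 3 + 2*Y*(3 + Y))
w(M) = M*(10 + M) (w(M) = (10 + M)*M = M*(10 + M))
w(-648) + v(C(E(4), -14)) = -648*(10 - 648) + (3 + 2*9² + 6*9) = -648*(-638) + (3 + 2*81 + 54) = 413424 + (3 + 162 + 54) = 413424 + 219 = 413643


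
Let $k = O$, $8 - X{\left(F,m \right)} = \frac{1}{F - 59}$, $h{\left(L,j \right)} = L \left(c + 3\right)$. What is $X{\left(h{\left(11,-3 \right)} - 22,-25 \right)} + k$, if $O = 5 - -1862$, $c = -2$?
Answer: $\frac{131251}{70} \approx 1875.0$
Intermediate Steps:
$h{\left(L,j \right)} = L$ ($h{\left(L,j \right)} = L \left(-2 + 3\right) = L 1 = L$)
$O = 1867$ ($O = 5 + 1862 = 1867$)
$X{\left(F,m \right)} = 8 - \frac{1}{-59 + F}$ ($X{\left(F,m \right)} = 8 - \frac{1}{F - 59} = 8 - \frac{1}{-59 + F}$)
$k = 1867$
$X{\left(h{\left(11,-3 \right)} - 22,-25 \right)} + k = \frac{-473 + 8 \left(11 - 22\right)}{-59 + \left(11 - 22\right)} + 1867 = \frac{-473 + 8 \left(-11\right)}{-59 - 11} + 1867 = \frac{-473 - 88}{-70} + 1867 = \left(- \frac{1}{70}\right) \left(-561\right) + 1867 = \frac{561}{70} + 1867 = \frac{131251}{70}$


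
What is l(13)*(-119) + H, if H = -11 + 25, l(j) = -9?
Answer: 1085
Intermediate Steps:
H = 14
l(13)*(-119) + H = -9*(-119) + 14 = 1071 + 14 = 1085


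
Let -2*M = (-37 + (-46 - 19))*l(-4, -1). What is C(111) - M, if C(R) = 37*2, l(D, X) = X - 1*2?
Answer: 227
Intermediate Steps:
l(D, X) = -2 + X (l(D, X) = X - 2 = -2 + X)
M = -153 (M = -(-37 + (-46 - 19))*(-2 - 1)/2 = -(-37 - 65)*(-3)/2 = -(-51)*(-3) = -½*306 = -153)
C(R) = 74
C(111) - M = 74 - 1*(-153) = 74 + 153 = 227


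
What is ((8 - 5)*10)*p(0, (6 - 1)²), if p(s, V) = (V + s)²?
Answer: 18750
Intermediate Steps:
((8 - 5)*10)*p(0, (6 - 1)²) = ((8 - 5)*10)*((6 - 1)² + 0)² = (3*10)*(5² + 0)² = 30*(25 + 0)² = 30*25² = 30*625 = 18750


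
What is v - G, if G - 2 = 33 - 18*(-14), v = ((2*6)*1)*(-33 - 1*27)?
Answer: -1007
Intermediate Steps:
v = -720 (v = (12*1)*(-33 - 27) = 12*(-60) = -720)
G = 287 (G = 2 + (33 - 18*(-14)) = 2 + (33 + 252) = 2 + 285 = 287)
v - G = -720 - 1*287 = -720 - 287 = -1007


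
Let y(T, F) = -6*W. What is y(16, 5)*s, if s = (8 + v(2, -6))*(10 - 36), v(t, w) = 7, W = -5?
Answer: -11700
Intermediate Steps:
s = -390 (s = (8 + 7)*(10 - 36) = 15*(-26) = -390)
y(T, F) = 30 (y(T, F) = -6*(-5) = 30)
y(16, 5)*s = 30*(-390) = -11700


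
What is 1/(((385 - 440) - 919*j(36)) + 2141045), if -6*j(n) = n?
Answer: 1/2146504 ≈ 4.6587e-7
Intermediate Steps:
j(n) = -n/6
1/(((385 - 440) - 919*j(36)) + 2141045) = 1/(((385 - 440) - (-919)*36/6) + 2141045) = 1/((-55 - 919*(-6)) + 2141045) = 1/((-55 + 5514) + 2141045) = 1/(5459 + 2141045) = 1/2146504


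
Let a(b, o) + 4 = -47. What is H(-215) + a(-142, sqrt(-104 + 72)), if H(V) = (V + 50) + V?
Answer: -431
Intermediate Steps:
a(b, o) = -51 (a(b, o) = -4 - 47 = -51)
H(V) = 50 + 2*V (H(V) = (50 + V) + V = 50 + 2*V)
H(-215) + a(-142, sqrt(-104 + 72)) = (50 + 2*(-215)) - 51 = (50 - 430) - 51 = -380 - 51 = -431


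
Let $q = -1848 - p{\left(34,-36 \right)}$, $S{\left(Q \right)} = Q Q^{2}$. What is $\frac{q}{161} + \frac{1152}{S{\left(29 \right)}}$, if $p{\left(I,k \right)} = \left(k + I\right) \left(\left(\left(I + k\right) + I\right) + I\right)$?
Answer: $- \frac{41666052}{3926629} \approx -10.611$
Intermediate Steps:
$S{\left(Q \right)} = Q^{3}$
$p{\left(I,k \right)} = \left(I + k\right) \left(k + 3 I\right)$ ($p{\left(I,k \right)} = \left(I + k\right) \left(\left(k + 2 I\right) + I\right) = \left(I + k\right) \left(k + 3 I\right)$)
$q = -1716$ ($q = -1848 - \left(\left(-36\right)^{2} + 3 \cdot 34^{2} + 4 \cdot 34 \left(-36\right)\right) = -1848 - \left(1296 + 3 \cdot 1156 - 4896\right) = -1848 - \left(1296 + 3468 - 4896\right) = -1848 - -132 = -1848 + 132 = -1716$)
$\frac{q}{161} + \frac{1152}{S{\left(29 \right)}} = - \frac{1716}{161} + \frac{1152}{29^{3}} = \left(-1716\right) \frac{1}{161} + \frac{1152}{24389} = - \frac{1716}{161} + 1152 \cdot \frac{1}{24389} = - \frac{1716}{161} + \frac{1152}{24389} = - \frac{41666052}{3926629}$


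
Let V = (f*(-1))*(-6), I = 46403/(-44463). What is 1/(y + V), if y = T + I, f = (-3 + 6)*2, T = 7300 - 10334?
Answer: -44463/133346477 ≈ -0.00033344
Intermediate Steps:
I = -46403/44463 (I = 46403*(-1/44463) = -46403/44463 ≈ -1.0436)
T = -3034
f = 6 (f = 3*2 = 6)
y = -134947145/44463 (y = -3034 - 46403/44463 = -134947145/44463 ≈ -3035.0)
V = 36 (V = (6*(-1))*(-6) = -6*(-6) = 36)
1/(y + V) = 1/(-134947145/44463 + 36) = 1/(-133346477/44463) = -44463/133346477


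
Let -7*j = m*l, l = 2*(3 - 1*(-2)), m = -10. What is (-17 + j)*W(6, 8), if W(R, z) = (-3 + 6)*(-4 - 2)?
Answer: 342/7 ≈ 48.857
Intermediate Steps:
W(R, z) = -18 (W(R, z) = 3*(-6) = -18)
l = 10 (l = 2*(3 + 2) = 2*5 = 10)
j = 100/7 (j = -(-10)*10/7 = -⅐*(-100) = 100/7 ≈ 14.286)
(-17 + j)*W(6, 8) = (-17 + 100/7)*(-18) = -19/7*(-18) = 342/7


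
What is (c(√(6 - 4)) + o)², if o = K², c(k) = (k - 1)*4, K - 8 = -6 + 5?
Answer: 2057 + 360*√2 ≈ 2566.1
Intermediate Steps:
K = 7 (K = 8 + (-6 + 5) = 8 - 1 = 7)
c(k) = -4 + 4*k (c(k) = (-1 + k)*4 = -4 + 4*k)
o = 49 (o = 7² = 49)
(c(√(6 - 4)) + o)² = ((-4 + 4*√(6 - 4)) + 49)² = ((-4 + 4*√2) + 49)² = (45 + 4*√2)²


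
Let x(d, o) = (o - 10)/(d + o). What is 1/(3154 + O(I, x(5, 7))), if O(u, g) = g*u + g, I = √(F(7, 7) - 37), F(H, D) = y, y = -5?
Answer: 16820/53046089 + 4*I*√42/159138267 ≈ 0.00031708 + 1.629e-7*I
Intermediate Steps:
F(H, D) = -5
x(d, o) = (-10 + o)/(d + o)
I = I*√42 (I = √(-5 - 37) = √(-42) = I*√42 ≈ 6.4807*I)
O(u, g) = g + g*u
1/(3154 + O(I, x(5, 7))) = 1/(3154 + ((-10 + 7)/(5 + 7))*(1 + I*√42)) = 1/(3154 + (-3/12)*(1 + I*√42)) = 1/(3154 + ((1/12)*(-3))*(1 + I*√42)) = 1/(3154 - (1 + I*√42)/4) = 1/(3154 + (-¼ - I*√42/4)) = 1/(12615/4 - I*√42/4)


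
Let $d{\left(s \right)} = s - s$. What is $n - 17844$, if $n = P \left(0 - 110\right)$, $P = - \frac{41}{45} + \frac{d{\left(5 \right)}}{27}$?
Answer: $- \frac{159694}{9} \approx -17744.0$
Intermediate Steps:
$d{\left(s \right)} = 0$
$P = - \frac{41}{45}$ ($P = - \frac{41}{45} + \frac{0}{27} = \left(-41\right) \frac{1}{45} + 0 \cdot \frac{1}{27} = - \frac{41}{45} + 0 = - \frac{41}{45} \approx -0.91111$)
$n = \frac{902}{9}$ ($n = - \frac{41 \left(0 - 110\right)}{45} = \left(- \frac{41}{45}\right) \left(-110\right) = \frac{902}{9} \approx 100.22$)
$n - 17844 = \frac{902}{9} - 17844 = - \frac{159694}{9}$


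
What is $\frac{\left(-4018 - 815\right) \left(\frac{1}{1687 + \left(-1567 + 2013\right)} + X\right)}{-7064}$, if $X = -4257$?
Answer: $- \frac{406338055}{139514} \approx -2912.5$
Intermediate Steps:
$\frac{\left(-4018 - 815\right) \left(\frac{1}{1687 + \left(-1567 + 2013\right)} + X\right)}{-7064} = \frac{\left(-4018 - 815\right) \left(\frac{1}{1687 + \left(-1567 + 2013\right)} - 4257\right)}{-7064} = - 4833 \left(\frac{1}{1687 + 446} - 4257\right) \left(- \frac{1}{7064}\right) = - 4833 \left(\frac{1}{2133} - 4257\right) \left(- \frac{1}{7064}\right) = \left(-4833\right) \left(- \frac{9080180}{2133}\right) \left(- \frac{1}{7064}\right) = \frac{1625352220}{79} \left(- \frac{1}{7064}\right) = - \frac{406338055}{139514}$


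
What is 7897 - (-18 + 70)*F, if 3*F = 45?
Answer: 7117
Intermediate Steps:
F = 15 (F = (⅓)*45 = 15)
7897 - (-18 + 70)*F = 7897 - (-18 + 70)*15 = 7897 - 52*15 = 7897 - 1*780 = 7897 - 780 = 7117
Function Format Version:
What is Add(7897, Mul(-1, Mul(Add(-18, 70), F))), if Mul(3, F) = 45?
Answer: 7117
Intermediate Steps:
F = 15 (F = Mul(Rational(1, 3), 45) = 15)
Add(7897, Mul(-1, Mul(Add(-18, 70), F))) = Add(7897, Mul(-1, Mul(Add(-18, 70), 15))) = Add(7897, Mul(-1, Mul(52, 15))) = Add(7897, Mul(-1, 780)) = Add(7897, -780) = 7117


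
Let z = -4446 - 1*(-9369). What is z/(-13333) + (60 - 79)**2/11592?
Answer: -52254203/154556136 ≈ -0.33809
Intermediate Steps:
z = 4923 (z = -4446 + 9369 = 4923)
z/(-13333) + (60 - 79)**2/11592 = 4923/(-13333) + (60 - 79)**2/11592 = 4923*(-1/13333) + (-19)**2*(1/11592) = -4923/13333 + 361*(1/11592) = -4923/13333 + 361/11592 = -52254203/154556136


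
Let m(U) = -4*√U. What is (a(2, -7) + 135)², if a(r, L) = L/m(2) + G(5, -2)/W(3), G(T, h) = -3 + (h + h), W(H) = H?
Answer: 5069369/288 + 1393*√2/6 ≈ 17930.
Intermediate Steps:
G(T, h) = -3 + 2*h
a(r, L) = -7/3 - L*√2/8 (a(r, L) = L/((-4*√2)) + (-3 + 2*(-2))/3 = L*(-√2/8) + (-3 - 4)*(⅓) = -L*√2/8 - 7*⅓ = -L*√2/8 - 7/3 = -7/3 - L*√2/8)
(a(2, -7) + 135)² = ((-7/3 - ⅛*(-7)*√2) + 135)² = ((-7/3 + 7*√2/8) + 135)² = (398/3 + 7*√2/8)²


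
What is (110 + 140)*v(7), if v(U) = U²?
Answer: 12250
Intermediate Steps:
(110 + 140)*v(7) = (110 + 140)*7² = 250*49 = 12250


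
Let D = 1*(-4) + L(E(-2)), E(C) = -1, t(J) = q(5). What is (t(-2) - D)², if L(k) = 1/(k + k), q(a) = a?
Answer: 361/4 ≈ 90.250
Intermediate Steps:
t(J) = 5
L(k) = 1/(2*k)
D = -9/2 (D = 1*(-4) + (½)/(-1) = -4 + (½)*(-1) = -4 - ½ = -9/2 ≈ -4.5000)
(t(-2) - D)² = (5 - 1*(-9/2))² = (5 + 9/2)² = (19/2)² = 361/4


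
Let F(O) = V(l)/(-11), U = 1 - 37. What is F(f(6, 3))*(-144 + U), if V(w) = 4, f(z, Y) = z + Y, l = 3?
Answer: 720/11 ≈ 65.455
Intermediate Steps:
f(z, Y) = Y + z
U = -36
F(O) = -4/11 (F(O) = 4/(-11) = 4*(-1/11) = -4/11)
F(f(6, 3))*(-144 + U) = -4*(-144 - 36)/11 = -4/11*(-180) = 720/11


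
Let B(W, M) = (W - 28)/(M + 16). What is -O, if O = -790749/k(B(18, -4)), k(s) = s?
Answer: -4744494/5 ≈ -9.4890e+5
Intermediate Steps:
B(W, M) = (-28 + W)/(16 + M)
O = 4744494/5 (O = -790749*(16 - 4)/(-28 + 18) = -790749/(-10/12) = -790749/((1/12)*(-10)) = -790749/(-5/6) = -790749*(-6/5) = 4744494/5 ≈ 9.4890e+5)
-O = -1*4744494/5 = -4744494/5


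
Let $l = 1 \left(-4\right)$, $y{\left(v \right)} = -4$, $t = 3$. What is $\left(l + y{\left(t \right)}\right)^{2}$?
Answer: $64$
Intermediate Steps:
$l = -4$
$\left(l + y{\left(t \right)}\right)^{2} = \left(-4 - 4\right)^{2} = \left(-8\right)^{2} = 64$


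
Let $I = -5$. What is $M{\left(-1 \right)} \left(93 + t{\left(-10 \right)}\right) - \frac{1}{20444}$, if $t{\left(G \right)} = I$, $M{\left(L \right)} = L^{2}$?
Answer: $\frac{1799071}{20444} \approx 88.0$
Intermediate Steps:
$t{\left(G \right)} = -5$
$M{\left(-1 \right)} \left(93 + t{\left(-10 \right)}\right) - \frac{1}{20444} = \left(-1\right)^{2} \left(93 - 5\right) - \frac{1}{20444} = 1 \cdot 88 - \frac{1}{20444} = 88 - \frac{1}{20444} = \frac{1799071}{20444}$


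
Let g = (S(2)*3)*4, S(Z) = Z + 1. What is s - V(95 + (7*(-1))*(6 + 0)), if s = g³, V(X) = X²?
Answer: 43847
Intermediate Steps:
S(Z) = 1 + Z
g = 36 (g = ((1 + 2)*3)*4 = (3*3)*4 = 9*4 = 36)
s = 46656 (s = 36³ = 46656)
s - V(95 + (7*(-1))*(6 + 0)) = 46656 - (95 + (7*(-1))*(6 + 0))² = 46656 - (95 - 7*6)² = 46656 - (95 - 42)² = 46656 - 1*53² = 46656 - 1*2809 = 46656 - 2809 = 43847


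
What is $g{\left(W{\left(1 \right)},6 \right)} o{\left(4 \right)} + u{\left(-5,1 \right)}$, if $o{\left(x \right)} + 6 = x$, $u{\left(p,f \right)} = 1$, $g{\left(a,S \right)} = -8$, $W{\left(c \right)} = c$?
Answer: $17$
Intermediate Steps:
$o{\left(x \right)} = -6 + x$
$g{\left(W{\left(1 \right)},6 \right)} o{\left(4 \right)} + u{\left(-5,1 \right)} = - 8 \left(-6 + 4\right) + 1 = \left(-8\right) \left(-2\right) + 1 = 16 + 1 = 17$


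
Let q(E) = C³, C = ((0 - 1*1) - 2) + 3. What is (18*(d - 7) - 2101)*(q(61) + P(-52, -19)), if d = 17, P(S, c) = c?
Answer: 36499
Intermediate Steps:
C = 0 (C = ((0 - 1) - 2) + 3 = (-1 - 2) + 3 = -3 + 3 = 0)
q(E) = 0 (q(E) = 0³ = 0)
(18*(d - 7) - 2101)*(q(61) + P(-52, -19)) = (18*(17 - 7) - 2101)*(0 - 19) = (18*10 - 2101)*(-19) = (180 - 2101)*(-19) = -1921*(-19) = 36499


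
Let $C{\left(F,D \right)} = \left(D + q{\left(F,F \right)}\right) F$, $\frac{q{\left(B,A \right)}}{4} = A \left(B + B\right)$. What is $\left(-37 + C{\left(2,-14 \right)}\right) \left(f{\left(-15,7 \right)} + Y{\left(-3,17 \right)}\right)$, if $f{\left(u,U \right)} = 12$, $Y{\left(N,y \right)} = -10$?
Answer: $-2$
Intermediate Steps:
$q{\left(B,A \right)} = 8 A B$ ($q{\left(B,A \right)} = 4 A \left(B + B\right) = 4 A 2 B = 4 \cdot 2 A B = 8 A B$)
$C{\left(F,D \right)} = F \left(D + 8 F^{2}\right)$ ($C{\left(F,D \right)} = \left(D + 8 F F\right) F = \left(D + 8 F^{2}\right) F = F \left(D + 8 F^{2}\right)$)
$\left(-37 + C{\left(2,-14 \right)}\right) \left(f{\left(-15,7 \right)} + Y{\left(-3,17 \right)}\right) = \left(-37 + 2 \left(-14 + 8 \cdot 2^{2}\right)\right) \left(12 - 10\right) = \left(-37 + 2 \left(-14 + 8 \cdot 4\right)\right) 2 = \left(-37 + 2 \left(-14 + 32\right)\right) 2 = \left(-37 + 2 \cdot 18\right) 2 = \left(-37 + 36\right) 2 = \left(-1\right) 2 = -2$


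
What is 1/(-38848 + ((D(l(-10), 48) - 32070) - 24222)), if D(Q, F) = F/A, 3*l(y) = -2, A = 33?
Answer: -11/1046524 ≈ -1.0511e-5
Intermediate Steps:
l(y) = -2/3 (l(y) = (1/3)*(-2) = -2/3)
D(Q, F) = F/33
1/(-38848 + ((D(l(-10), 48) - 32070) - 24222)) = 1/(-38848 + (((1/33)*48 - 32070) - 24222)) = 1/(-38848 + ((16/11 - 32070) - 24222)) = 1/(-38848 + (-352754/11 - 24222)) = 1/(-38848 - 619196/11) = 1/(-1046524/11) = -11/1046524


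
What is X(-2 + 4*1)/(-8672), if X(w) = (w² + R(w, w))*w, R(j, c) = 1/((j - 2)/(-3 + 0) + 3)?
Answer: -13/13008 ≈ -0.00099939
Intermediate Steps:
R(j, c) = 1/(11/3 - j/3) (R(j, c) = 1/((-2 + j)/(-3) + 3) = 1/((-2 + j)*(-⅓) + 3) = 1/((⅔ - j/3) + 3) = 1/(11/3 - j/3))
X(w) = w*(w² - 3/(-11 + w)) (X(w) = (w² - 3/(-11 + w))*w = w*(w² - 3/(-11 + w)))
X(-2 + 4*1)/(-8672) = ((-2 + 4*1)*(-3 + (-2 + 4*1)²*(-11 + (-2 + 4*1)))/(-11 + (-2 + 4*1)))/(-8672) = ((-2 + 4)*(-3 + (-2 + 4)²*(-11 + (-2 + 4)))/(-11 + (-2 + 4)))*(-1/8672) = (2*(-3 + 2²*(-11 + 2))/(-11 + 2))*(-1/8672) = (2*(-3 + 4*(-9))/(-9))*(-1/8672) = (2*(-⅑)*(-3 - 36))*(-1/8672) = (2*(-⅑)*(-39))*(-1/8672) = (26/3)*(-1/8672) = -13/13008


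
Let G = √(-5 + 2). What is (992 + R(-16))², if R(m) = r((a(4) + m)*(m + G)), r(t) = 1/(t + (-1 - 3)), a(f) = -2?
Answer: (10061106048*√3 + 78414719233*I)/(4*(2556*√3 + 19921*I)) ≈ 9.8407e+5 + 0.75775*I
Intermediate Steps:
G = I*√3 (G = √(-3) = I*√3 ≈ 1.732*I)
r(t) = 1/(-4 + t) (r(t) = 1/(t - 4) = 1/(-4 + t))
R(m) = 1/(-4 + (-2 + m)*(m + I*√3))
(992 + R(-16))² = (992 + 1/(-4 + (-16)² - 2*(-16) - 2*I*√3 + I*(-16)*√3))² = (992 + 1/(-4 + 256 + 32 - 2*I*√3 - 16*I*√3))² = (992 + 1/(284 - 18*I*√3))²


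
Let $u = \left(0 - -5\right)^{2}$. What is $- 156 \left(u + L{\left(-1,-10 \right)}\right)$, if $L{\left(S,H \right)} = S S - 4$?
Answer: $-3432$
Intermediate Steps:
$L{\left(S,H \right)} = -4 + S^{2}$ ($L{\left(S,H \right)} = S^{2} - 4 = -4 + S^{2}$)
$u = 25$ ($u = \left(0 + 5\right)^{2} = 5^{2} = 25$)
$- 156 \left(u + L{\left(-1,-10 \right)}\right) = - 156 \left(25 - \left(4 - \left(-1\right)^{2}\right)\right) = - 156 \left(25 + \left(-4 + 1\right)\right) = - 156 \left(25 - 3\right) = \left(-156\right) 22 = -3432$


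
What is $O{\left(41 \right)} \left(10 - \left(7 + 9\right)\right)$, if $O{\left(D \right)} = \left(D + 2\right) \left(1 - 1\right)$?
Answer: $0$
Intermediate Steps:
$O{\left(D \right)} = 0$ ($O{\left(D \right)} = \left(2 + D\right) 0 = 0$)
$O{\left(41 \right)} \left(10 - \left(7 + 9\right)\right) = 0 \left(10 - \left(7 + 9\right)\right) = 0 \left(10 - 16\right) = 0 \left(-6\right) = 0$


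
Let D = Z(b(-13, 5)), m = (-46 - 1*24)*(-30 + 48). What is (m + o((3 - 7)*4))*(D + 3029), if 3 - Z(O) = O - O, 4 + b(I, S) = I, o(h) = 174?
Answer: -3292752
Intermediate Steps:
b(I, S) = -4 + I
m = -1260 (m = (-46 - 24)*18 = -70*18 = -1260)
Z(O) = 3 (Z(O) = 3 - (O - O) = 3 - 1*0 = 3 + 0 = 3)
D = 3
(m + o((3 - 7)*4))*(D + 3029) = (-1260 + 174)*(3 + 3029) = -1086*3032 = -3292752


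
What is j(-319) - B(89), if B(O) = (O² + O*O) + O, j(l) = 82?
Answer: -15849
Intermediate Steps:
B(O) = O + 2*O² (B(O) = (O² + O²) + O = 2*O² + O = O + 2*O²)
j(-319) - B(89) = 82 - 89*(1 + 2*89) = 82 - 89*(1 + 178) = 82 - 89*179 = 82 - 1*15931 = 82 - 15931 = -15849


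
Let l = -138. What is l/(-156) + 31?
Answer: 829/26 ≈ 31.885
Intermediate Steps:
l/(-156) + 31 = -138/(-156) + 31 = -1/156*(-138) + 31 = 23/26 + 31 = 829/26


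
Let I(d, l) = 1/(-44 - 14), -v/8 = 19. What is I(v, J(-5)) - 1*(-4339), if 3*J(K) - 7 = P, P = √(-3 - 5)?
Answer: 251661/58 ≈ 4339.0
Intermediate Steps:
v = -152 (v = -8*19 = -152)
P = 2*I*√2 (P = √(-8) = 2*I*√2 ≈ 2.8284*I)
J(K) = 7/3 + 2*I*√2/3 (J(K) = 7/3 + (2*I*√2)/3 = 7/3 + 2*I*√2/3)
I(d, l) = -1/58 (I(d, l) = 1/(-58) = -1/58)
I(v, J(-5)) - 1*(-4339) = -1/58 - 1*(-4339) = -1/58 + 4339 = 251661/58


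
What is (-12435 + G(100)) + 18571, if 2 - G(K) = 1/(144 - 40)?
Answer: 638351/104 ≈ 6138.0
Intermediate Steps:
G(K) = 207/104 (G(K) = 2 - 1/(144 - 40) = 2 - 1/104 = 207/104)
(-12435 + G(100)) + 18571 = (-12435 + 207/104) + 18571 = -1293033/104 + 18571 = 638351/104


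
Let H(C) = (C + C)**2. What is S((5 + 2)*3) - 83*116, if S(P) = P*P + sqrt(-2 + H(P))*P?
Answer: -9187 + 21*sqrt(1762) ≈ -8305.5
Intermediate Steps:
H(C) = 4*C**2 (H(C) = (2*C)**2 = 4*C**2)
S(P) = P**2 + P*sqrt(-2 + 4*P**2) (S(P) = P*P + sqrt(-2 + 4*P**2)*P = P**2 + P*sqrt(-2 + 4*P**2))
S((5 + 2)*3) - 83*116 = ((5 + 2)*3)*((5 + 2)*3 + sqrt(-2 + 4*((5 + 2)*3)**2)) - 83*116 = (7*3)*(7*3 + sqrt(-2 + 4*(7*3)**2)) - 9628 = 21*(21 + sqrt(-2 + 4*21**2)) - 9628 = 21*(21 + sqrt(-2 + 4*441)) - 9628 = 21*(21 + sqrt(-2 + 1764)) - 9628 = 21*(21 + sqrt(1762)) - 9628 = (441 + 21*sqrt(1762)) - 9628 = -9187 + 21*sqrt(1762)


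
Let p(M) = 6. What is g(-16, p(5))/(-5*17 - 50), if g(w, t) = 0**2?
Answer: 0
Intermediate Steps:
g(w, t) = 0
g(-16, p(5))/(-5*17 - 50) = 0/(-5*17 - 50) = 0/(-85 - 50) = 0/(-135) = -1/135*0 = 0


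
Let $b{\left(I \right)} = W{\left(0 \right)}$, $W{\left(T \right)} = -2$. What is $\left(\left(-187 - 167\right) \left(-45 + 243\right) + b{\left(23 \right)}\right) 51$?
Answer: $-3574794$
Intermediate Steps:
$b{\left(I \right)} = -2$
$\left(\left(-187 - 167\right) \left(-45 + 243\right) + b{\left(23 \right)}\right) 51 = \left(\left(-187 - 167\right) \left(-45 + 243\right) - 2\right) 51 = \left(\left(-354\right) 198 - 2\right) 51 = \left(-70092 - 2\right) 51 = \left(-70094\right) 51 = -3574794$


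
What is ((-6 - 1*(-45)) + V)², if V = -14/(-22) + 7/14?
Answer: 779689/484 ≈ 1610.9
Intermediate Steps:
V = 25/22 (V = -14*(-1/22) + 7*(1/14) = 7/11 + ½ = 25/22 ≈ 1.1364)
((-6 - 1*(-45)) + V)² = ((-6 - 1*(-45)) + 25/22)² = ((-6 + 45) + 25/22)² = (39 + 25/22)² = (883/22)² = 779689/484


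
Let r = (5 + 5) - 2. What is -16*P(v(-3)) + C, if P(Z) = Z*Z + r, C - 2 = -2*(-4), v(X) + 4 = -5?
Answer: -1414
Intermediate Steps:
r = 8 (r = 10 - 2 = 8)
v(X) = -9 (v(X) = -4 - 5 = -9)
C = 10 (C = 2 - 2*(-4) = 2 + 8 = 10)
P(Z) = 8 + Z² (P(Z) = Z*Z + 8 = Z² + 8 = 8 + Z²)
-16*P(v(-3)) + C = -16*(8 + (-9)²) + 10 = -16*(8 + 81) + 10 = -16*89 + 10 = -1424 + 10 = -1414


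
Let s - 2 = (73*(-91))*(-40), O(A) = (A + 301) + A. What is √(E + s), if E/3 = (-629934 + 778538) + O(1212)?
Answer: √719709 ≈ 848.36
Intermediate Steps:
O(A) = 301 + 2*A (O(A) = (301 + A) + A = 301 + 2*A)
E = 453987 (E = 3*((-629934 + 778538) + (301 + 2*1212)) = 3*(148604 + (301 + 2424)) = 3*(148604 + 2725) = 3*151329 = 453987)
s = 265722 (s = 2 + (73*(-91))*(-40) = 2 - 6643*(-40) = 2 + 265720 = 265722)
√(E + s) = √(453987 + 265722) = √719709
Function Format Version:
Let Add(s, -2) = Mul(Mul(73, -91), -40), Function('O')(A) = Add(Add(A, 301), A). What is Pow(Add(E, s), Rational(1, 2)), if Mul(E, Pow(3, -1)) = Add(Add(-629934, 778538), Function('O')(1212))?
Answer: Pow(719709, Rational(1, 2)) ≈ 848.36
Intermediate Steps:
Function('O')(A) = Add(301, Mul(2, A)) (Function('O')(A) = Add(Add(301, A), A) = Add(301, Mul(2, A)))
E = 453987 (E = Mul(3, Add(Add(-629934, 778538), Add(301, Mul(2, 1212)))) = Mul(3, Add(148604, Add(301, 2424))) = Mul(3, Add(148604, 2725)) = Mul(3, 151329) = 453987)
s = 265722 (s = Add(2, Mul(Mul(73, -91), -40)) = Add(2, Mul(-6643, -40)) = Add(2, 265720) = 265722)
Pow(Add(E, s), Rational(1, 2)) = Pow(Add(453987, 265722), Rational(1, 2)) = Pow(719709, Rational(1, 2))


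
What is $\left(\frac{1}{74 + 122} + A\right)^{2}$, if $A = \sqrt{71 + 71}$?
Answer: $\frac{5455073}{38416} + \frac{\sqrt{142}}{98} \approx 142.12$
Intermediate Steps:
$A = \sqrt{142} \approx 11.916$
$\left(\frac{1}{74 + 122} + A\right)^{2} = \left(\frac{1}{74 + 122} + \sqrt{142}\right)^{2} = \left(\frac{1}{196} + \sqrt{142}\right)^{2}$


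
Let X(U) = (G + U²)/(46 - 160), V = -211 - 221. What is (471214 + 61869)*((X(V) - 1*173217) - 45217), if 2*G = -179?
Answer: -1407788621197/12 ≈ -1.1732e+11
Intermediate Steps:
G = -179/2 (G = (½)*(-179) = -179/2 ≈ -89.500)
V = -432
X(U) = 179/228 - U²/114 (X(U) = (-179/2 + U²)/(46 - 160) = (-179/2 + U²)/(-114) = (-179/2 + U²)*(-1/114) = 179/228 - U²/114)
(471214 + 61869)*((X(V) - 1*173217) - 45217) = (471214 + 61869)*(((179/228 - 1/114*(-432)²) - 1*173217) - 45217) = 533083*(((179/228 - 1/114*186624) - 173217) - 45217) = 533083*(((179/228 - 31104/19) - 173217) - 45217) = 533083*((-373069/228 - 173217) - 45217) = 533083*(-39866545/228 - 45217) = 533083*(-50176021/228) = -1407788621197/12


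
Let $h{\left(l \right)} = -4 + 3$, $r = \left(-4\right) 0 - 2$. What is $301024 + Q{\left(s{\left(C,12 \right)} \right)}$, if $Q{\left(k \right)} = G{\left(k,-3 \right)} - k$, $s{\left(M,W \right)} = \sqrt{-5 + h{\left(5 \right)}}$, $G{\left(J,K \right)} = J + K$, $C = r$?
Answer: $301021$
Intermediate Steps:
$r = -2$ ($r = 0 - 2 = -2$)
$C = -2$
$h{\left(l \right)} = -1$
$s{\left(M,W \right)} = i \sqrt{6}$ ($s{\left(M,W \right)} = \sqrt{-5 - 1} = \sqrt{-6} = i \sqrt{6}$)
$Q{\left(k \right)} = -3$ ($Q{\left(k \right)} = \left(k - 3\right) - k = \left(-3 + k\right) - k = -3$)
$301024 + Q{\left(s{\left(C,12 \right)} \right)} = 301024 - 3 = 301021$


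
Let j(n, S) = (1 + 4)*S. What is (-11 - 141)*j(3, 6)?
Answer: -4560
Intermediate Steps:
j(n, S) = 5*S
(-11 - 141)*j(3, 6) = (-11 - 141)*(5*6) = -152*30 = -4560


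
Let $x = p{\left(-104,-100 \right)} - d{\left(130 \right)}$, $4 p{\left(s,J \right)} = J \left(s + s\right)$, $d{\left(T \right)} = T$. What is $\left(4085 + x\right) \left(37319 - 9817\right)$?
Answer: $251780810$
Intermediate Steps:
$p{\left(s,J \right)} = \frac{J s}{2}$ ($p{\left(s,J \right)} = \frac{J \left(s + s\right)}{4} = \frac{J 2 s}{4} = \frac{2 J s}{4} = \frac{J s}{2}$)
$x = 5070$ ($x = \frac{1}{2} \left(-100\right) \left(-104\right) - 130 = 5200 - 130 = 5070$)
$\left(4085 + x\right) \left(37319 - 9817\right) = \left(4085 + 5070\right) \left(37319 - 9817\right) = 9155 \cdot 27502 = 251780810$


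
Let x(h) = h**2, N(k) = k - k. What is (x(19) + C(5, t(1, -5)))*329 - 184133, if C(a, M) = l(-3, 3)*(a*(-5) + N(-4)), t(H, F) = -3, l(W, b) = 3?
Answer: -90039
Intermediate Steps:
N(k) = 0
C(a, M) = -15*a (C(a, M) = 3*(a*(-5) + 0) = 3*(-5*a + 0) = 3*(-5*a) = -15*a)
(x(19) + C(5, t(1, -5)))*329 - 184133 = (19**2 - 15*5)*329 - 184133 = (361 - 75)*329 - 184133 = 286*329 - 184133 = 94094 - 184133 = -90039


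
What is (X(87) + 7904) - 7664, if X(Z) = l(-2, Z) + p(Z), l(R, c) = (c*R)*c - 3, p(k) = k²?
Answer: -7332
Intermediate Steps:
l(R, c) = -3 + R*c² (l(R, c) = (R*c)*c - 3 = R*c² - 3 = -3 + R*c²)
X(Z) = -3 - Z² (X(Z) = (-3 - 2*Z²) + Z² = -3 - Z²)
(X(87) + 7904) - 7664 = ((-3 - 1*87²) + 7904) - 7664 = ((-3 - 1*7569) + 7904) - 7664 = ((-3 - 7569) + 7904) - 7664 = (-7572 + 7904) - 7664 = 332 - 7664 = -7332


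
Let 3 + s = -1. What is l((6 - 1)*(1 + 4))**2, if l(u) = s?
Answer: 16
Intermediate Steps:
s = -4 (s = -3 - 1 = -4)
l(u) = -4
l((6 - 1)*(1 + 4))**2 = (-4)**2 = 16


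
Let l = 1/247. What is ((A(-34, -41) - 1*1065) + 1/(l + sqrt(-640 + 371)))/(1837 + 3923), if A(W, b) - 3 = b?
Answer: (-272441*sqrt(269) + 856*I)/(5760*(-I + 247*sqrt(269))) ≈ -0.19149 - 1.0585e-5*I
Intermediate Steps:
A(W, b) = 3 + b
l = 1/247 ≈ 0.0040486
((A(-34, -41) - 1*1065) + 1/(l + sqrt(-640 + 371)))/(1837 + 3923) = (((3 - 41) - 1*1065) + 1/(1/247 + sqrt(-640 + 371)))/(1837 + 3923) = ((-38 - 1065) + 1/(1/247 + sqrt(-269)))/5760 = (-1103 + 1/(1/247 + I*sqrt(269)))*(1/5760) = -1103/5760 + 1/(5760*(1/247 + I*sqrt(269)))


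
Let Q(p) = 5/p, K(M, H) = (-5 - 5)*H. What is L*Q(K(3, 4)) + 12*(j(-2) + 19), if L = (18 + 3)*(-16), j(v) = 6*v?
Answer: 126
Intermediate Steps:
K(M, H) = -10*H
L = -336 (L = 21*(-16) = -336)
L*Q(K(3, 4)) + 12*(j(-2) + 19) = -1680/((-10*4)) + 12*(6*(-2) + 19) = -1680/(-40) + 12*(-12 + 19) = -1680*(-1)/40 + 12*7 = -336*(-1/8) + 84 = 42 + 84 = 126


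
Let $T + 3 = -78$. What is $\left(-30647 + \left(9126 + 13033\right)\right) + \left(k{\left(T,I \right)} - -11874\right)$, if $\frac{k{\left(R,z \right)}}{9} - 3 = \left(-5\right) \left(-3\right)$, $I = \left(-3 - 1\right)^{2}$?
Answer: $3548$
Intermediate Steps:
$I = 16$ ($I = \left(-4\right)^{2} = 16$)
$T = -81$ ($T = -3 - 78 = -81$)
$k{\left(R,z \right)} = 162$ ($k{\left(R,z \right)} = 27 + 9 \left(\left(-5\right) \left(-3\right)\right) = 27 + 9 \cdot 15 = 27 + 135 = 162$)
$\left(-30647 + \left(9126 + 13033\right)\right) + \left(k{\left(T,I \right)} - -11874\right) = \left(-30647 + \left(9126 + 13033\right)\right) + \left(162 - -11874\right) = \left(-30647 + 22159\right) + \left(162 + 11874\right) = -8488 + 12036 = 3548$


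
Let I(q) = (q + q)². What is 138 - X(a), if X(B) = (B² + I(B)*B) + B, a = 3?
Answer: 18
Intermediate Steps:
I(q) = 4*q² (I(q) = (2*q)² = 4*q²)
X(B) = B + B² + 4*B³ (X(B) = (B² + (4*B²)*B) + B = (B² + 4*B³) + B = B + B² + 4*B³)
138 - X(a) = 138 - 3*(1 + 3 + 4*3²) = 138 - 3*(1 + 3 + 4*9) = 138 - 3*(1 + 3 + 36) = 138 - 3*40 = 138 - 1*120 = 138 - 120 = 18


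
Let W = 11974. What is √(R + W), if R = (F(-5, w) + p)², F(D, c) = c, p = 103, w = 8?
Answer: √24295 ≈ 155.87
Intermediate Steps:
R = 12321 (R = (8 + 103)² = 111² = 12321)
√(R + W) = √(12321 + 11974) = √24295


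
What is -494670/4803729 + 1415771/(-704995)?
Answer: -58127805583/27533373385 ≈ -2.1112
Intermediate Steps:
-494670/4803729 + 1415771/(-704995) = -494670*1/4803729 + 1415771*(-1/704995) = -164890/1601243 - 34531/17195 = -58127805583/27533373385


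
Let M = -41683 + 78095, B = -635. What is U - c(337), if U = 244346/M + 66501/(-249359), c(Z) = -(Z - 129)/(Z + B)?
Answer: 3886736450033/676434663146 ≈ 5.7459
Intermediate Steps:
M = 36412
c(Z) = -(-129 + Z)/(-635 + Z) (c(Z) = -(Z - 129)/(Z - 635) = -(-129 + Z)/(-635 + Z))
U = 29254219901/4539829954 (U = 244346/36412 + 66501/(-249359) = 244346*(1/36412) + 66501*(-1/249359) = 122173/18206 - 66501/249359 = 29254219901/4539829954 ≈ 6.4439)
U - c(337) = 29254219901/4539829954 - (129 - 1*337)/(-635 + 337) = 29254219901/4539829954 - (129 - 337)/(-298) = 29254219901/4539829954 - (-1)*(-208)/298 = 29254219901/4539829954 - 1*104/149 = 29254219901/4539829954 - 104/149 = 3886736450033/676434663146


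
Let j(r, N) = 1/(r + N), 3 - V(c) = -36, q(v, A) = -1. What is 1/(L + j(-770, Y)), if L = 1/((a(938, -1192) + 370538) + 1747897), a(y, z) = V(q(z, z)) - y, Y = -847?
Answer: -3424055712/2115919 ≈ -1618.2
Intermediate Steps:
V(c) = 39 (V(c) = 3 - 1*(-36) = 3 + 36 = 39)
a(y, z) = 39 - y
j(r, N) = 1/(N + r)
L = 1/2117536 (L = 1/(((39 - 1*938) + 370538) + 1747897) = 1/(((39 - 938) + 370538) + 1747897) = 1/((-899 + 370538) + 1747897) = 1/(369639 + 1747897) = 1/2117536 ≈ 4.7225e-7)
1/(L + j(-770, Y)) = 1/(1/2117536 + 1/(-847 - 770)) = 1/(1/2117536 + 1/(-1617)) = 1/(1/2117536 - 1/1617) = 1/(-2115919/3424055712) = -3424055712/2115919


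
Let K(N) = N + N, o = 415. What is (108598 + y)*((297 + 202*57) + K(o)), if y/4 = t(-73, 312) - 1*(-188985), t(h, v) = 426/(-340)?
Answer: 928927727864/85 ≈ 1.0929e+10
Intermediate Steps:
t(h, v) = -213/170 (t(h, v) = 426*(-1/340) = -213/170)
K(N) = 2*N
y = 64254474/85 (y = 4*(-213/170 - 1*(-188985)) = 4*(-213/170 + 188985) = 4*(32127237/170) = 64254474/85 ≈ 7.5594e+5)
(108598 + y)*((297 + 202*57) + K(o)) = (108598 + 64254474/85)*((297 + 202*57) + 2*415) = 73485304*((297 + 11514) + 830)/85 = 73485304*(11811 + 830)/85 = (73485304/85)*12641 = 928927727864/85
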